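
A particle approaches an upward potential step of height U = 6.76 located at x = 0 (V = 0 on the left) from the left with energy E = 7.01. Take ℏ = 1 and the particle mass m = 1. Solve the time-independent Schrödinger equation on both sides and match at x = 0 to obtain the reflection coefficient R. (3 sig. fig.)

R = 0.466

The wavenumbers are k₁ = √(2mE)/ℏ = 3.744 on the left and k₂ = √(2m(E − U))/ℏ = 0.7071 on the right.
Continuity of ψ and ψ′ at the step yields the reflection amplitude r = (k₁ − k₂)/(k₁ + k₂) = 0.6823; thus R = |r|² = 0.4655, T = 0.5345.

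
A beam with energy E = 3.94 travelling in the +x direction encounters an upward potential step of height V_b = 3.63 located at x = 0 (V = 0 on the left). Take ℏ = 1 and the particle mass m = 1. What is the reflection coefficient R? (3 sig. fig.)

R = 0.316

The wavenumbers are k₁ = √(2mE)/ℏ = 2.807 on the left and k₂ = √(2m(E − V_b))/ℏ = 0.7874 on the right.
Continuity of ψ and ψ′ at the step yields the reflection amplitude r = (k₁ − k₂)/(k₁ + k₂) = 0.5619; thus R = |r|² = 0.3157, T = 0.6843.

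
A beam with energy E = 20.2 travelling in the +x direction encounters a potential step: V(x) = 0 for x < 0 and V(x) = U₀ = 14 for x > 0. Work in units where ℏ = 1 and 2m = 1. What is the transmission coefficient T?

T = 0.918

On each side the TISE gives plane waves with k = √(2m(E − V))/ℏ: k₁ = √(2·½·20.2) = 4.494, k₂ = √(2·½·6.2) = 2.490.
Continuity of ψ and ψ′ at the step yields the reflection amplitude r = (k₁ − k₂)/(k₁ + k₂) = 0.2870; thus R = |r|² = 0.08236, T = 0.9176.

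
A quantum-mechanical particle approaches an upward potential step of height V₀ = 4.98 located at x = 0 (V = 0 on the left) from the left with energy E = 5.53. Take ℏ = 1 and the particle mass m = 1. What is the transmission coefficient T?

T = 0.729

The wavenumbers are k₁ = √(2mE)/ℏ = 3.326 on the left and k₂ = √(2m(E − V₀))/ℏ = 1.049 on the right.
Matching ψ and ψ′ at x = 0 gives r = (k₁ − k₂)/(k₁ + k₂), so R = r² = 0.2709 and T = 1 − R = 0.7291.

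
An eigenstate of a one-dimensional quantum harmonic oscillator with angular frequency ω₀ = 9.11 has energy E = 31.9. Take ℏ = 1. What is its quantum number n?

E_n = ℏω₀(n + ½) ⇒ n = E/(ℏω₀) − ½ = 31.9/9.11 − 0.5 = 3.002 → n = 3.

n = 3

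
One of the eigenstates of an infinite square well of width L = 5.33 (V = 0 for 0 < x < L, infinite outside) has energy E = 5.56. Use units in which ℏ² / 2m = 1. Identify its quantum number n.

For an infinite well E_n = n²π²ℏ²/(2mL²), so n = (L/πℏ)√(2mE).
n = (5.33/π) × √(2 × 0.5 × 5.56) = 4.001 → n = 4.

n = 4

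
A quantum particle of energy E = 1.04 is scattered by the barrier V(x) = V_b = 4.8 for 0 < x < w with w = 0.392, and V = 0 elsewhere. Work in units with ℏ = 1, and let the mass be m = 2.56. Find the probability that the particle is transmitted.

E < V_b: inside the barrier ψ ∝ e^{±κx} with κ = √(2m(V_b − E))/ℏ = 4.388.
κw = 1.720, sinh(κw) = 2.703.
Matching ψ, ψ′ at both faces gives T = [1 + V_b² sinh²(κw) / (4E(V_b − E))]⁻¹ = 1/11.76 = 0.0850.

T = 0.0850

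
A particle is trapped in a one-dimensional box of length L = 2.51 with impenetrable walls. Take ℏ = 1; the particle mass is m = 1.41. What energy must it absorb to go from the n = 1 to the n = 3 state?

ΔE = 4.44

E_n = n²π²ℏ²/(2mL²), so ΔE = (3² − 1²) π²ℏ²/(2mL²).
ΔE = 8 × π² / (2 × 1.41 × 2.51²) = 4.444.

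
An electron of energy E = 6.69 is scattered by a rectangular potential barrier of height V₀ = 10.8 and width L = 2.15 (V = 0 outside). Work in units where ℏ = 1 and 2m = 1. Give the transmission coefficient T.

E < V₀: inside the barrier ψ ∝ e^{±κx} with κ = √(2m(V₀ − E))/ℏ = 2.027.
κL = 4.359, sinh(κL) = 39.07.
The exact tunnelling result is T⁻¹ = 1 + V₀² sinh²(κL) / [4E(V₀ − E)] = 1620, so T = 0.000617.

T = 0.000617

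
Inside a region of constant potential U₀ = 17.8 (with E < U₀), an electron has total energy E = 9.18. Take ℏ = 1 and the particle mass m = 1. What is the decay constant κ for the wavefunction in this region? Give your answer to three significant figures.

Since E < U₀ the TISE in this region is ψ'' = κ²ψ with κ = √(2m(U₀ − E))/ℏ.
κ = √(2 × 1 × 8.62) = 4.152.

κ = 4.15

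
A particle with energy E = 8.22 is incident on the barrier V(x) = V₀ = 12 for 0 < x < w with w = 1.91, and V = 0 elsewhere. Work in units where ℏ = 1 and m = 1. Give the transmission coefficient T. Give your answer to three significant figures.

T = 0.0000948

E < V₀: inside the barrier ψ ∝ e^{±κx} with κ = √(2m(V₀ − E))/ℏ = 2.750.
κw = 5.252, sinh(κw) = 95.44.
The exact tunnelling result is T⁻¹ = 1 + V₀² sinh²(κw) / [4E(V₀ − E)] = 10550, so T = 0.0000948.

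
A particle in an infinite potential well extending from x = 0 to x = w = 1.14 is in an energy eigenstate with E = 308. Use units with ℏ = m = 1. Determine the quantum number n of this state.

For an infinite well E_n = n²π²ℏ²/(2mw²), so n = (w/πℏ)√(2mE).
n = (1.14/π) × √(2 × 1 × 308) = 9.006 → n = 9.

n = 9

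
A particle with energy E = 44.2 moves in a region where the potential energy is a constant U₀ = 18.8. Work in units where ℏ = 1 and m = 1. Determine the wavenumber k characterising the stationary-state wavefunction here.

k = 7.13

With E > U₀ the solution is oscillatory, ψ ∝ e^{±ikx} with k = √(2m(E − U₀))/ℏ.
k = √(2 × 1 × 25.4) = 7.127.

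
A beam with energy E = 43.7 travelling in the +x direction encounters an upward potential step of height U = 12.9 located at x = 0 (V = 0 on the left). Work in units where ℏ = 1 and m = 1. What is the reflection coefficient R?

The wavenumbers are k₁ = √(2mE)/ℏ = 9.349 on the left and k₂ = √(2m(E − U))/ℏ = 7.849 on the right.
Continuity of ψ and ψ′ at the step yields the reflection amplitude r = (k₁ − k₂)/(k₁ + k₂) = 0.08724; thus R = |r|² = 0.007610, T = 0.9924.

R = 0.00761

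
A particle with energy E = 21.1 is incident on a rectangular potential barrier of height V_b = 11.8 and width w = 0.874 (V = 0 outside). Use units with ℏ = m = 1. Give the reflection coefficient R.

E > V_b: inside the barrier k₂ = √(2m(E − V_b))/ℏ = 4.313, k₂w = 3.769.
Matching at both interfaces gives T⁻¹ = 1 + V_b² sin²(k₂w) / [4E(E − V_b)] = 1.061, hence T = 0.942.
R = 1 − T = 0.0577.

R = 0.0577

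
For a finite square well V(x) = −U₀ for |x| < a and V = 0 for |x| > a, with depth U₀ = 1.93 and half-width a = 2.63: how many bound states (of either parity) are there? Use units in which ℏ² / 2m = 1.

N = 3

The dimensionless depth is z₀ = a√(2mU₀)/ℏ = 2.63 × √(1.930) = 3.654.
A new bound state (alternating even/odd) appears each time z₀ passes a multiple of π/2, so N = ⌊2z₀/π⌋ + 1 = ⌊2.326⌋ + 1 = 3.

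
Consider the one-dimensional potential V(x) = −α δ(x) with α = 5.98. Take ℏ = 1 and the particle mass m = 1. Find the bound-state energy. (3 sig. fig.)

The bound state is ψ(x) = √κ e^{−κ|x|}. The derivative jump ψ'(0⁺) − ψ'(0⁻) = −(2mα/ℏ²)ψ(0) fixes κ = mα/ℏ² = 5.980.
Then E = −ℏ²κ²/(2m) = −mα²/(2ℏ²) = -17.88.

E = -17.9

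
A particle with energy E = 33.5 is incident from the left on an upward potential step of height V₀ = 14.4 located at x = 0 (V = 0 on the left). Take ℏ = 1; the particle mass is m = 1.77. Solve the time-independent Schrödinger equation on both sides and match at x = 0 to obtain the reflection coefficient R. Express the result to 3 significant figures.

R = 0.0195

On each side the TISE gives plane waves with k = √(2m(E − V))/ℏ: k₁ = √(2·1.77·33.5) = 10.89, k₂ = √(2·1.77·19.1) = 8.223.
Matching ψ and ψ′ at x = 0 gives r = (k₁ − k₂)/(k₁ + k₂), so R = r² = 0.01947 and T = 1 − R = 0.9805.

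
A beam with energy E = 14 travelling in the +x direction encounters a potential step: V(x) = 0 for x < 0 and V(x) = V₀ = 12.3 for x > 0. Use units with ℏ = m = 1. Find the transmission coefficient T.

T = 0.767

On each side the TISE gives plane waves with k = √(2m(E − V))/ℏ: k₁ = √(2·1·14) = 5.292, k₂ = √(2·1·1.7) = 1.844.
Matching ψ and ψ′ at x = 0 gives r = (k₁ − k₂)/(k₁ + k₂), so R = r² = 0.2335 and T = 1 − R = 0.7665.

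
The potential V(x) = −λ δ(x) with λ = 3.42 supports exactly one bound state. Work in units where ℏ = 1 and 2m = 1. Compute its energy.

E = -2.92

For x ≠ 0 the bound state is ψ ∝ e^{−κ|x|}; integrating the TISE across the delta gives the cusp condition 2κ = 2mλ/ℏ², so κ = 1.710.
Then E = −ℏ²κ²/(2m) = −mλ²/(2ℏ²) = -2.924.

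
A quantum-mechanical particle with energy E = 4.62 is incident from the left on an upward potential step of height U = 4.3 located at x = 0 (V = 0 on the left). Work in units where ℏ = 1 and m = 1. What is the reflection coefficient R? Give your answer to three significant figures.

The wavenumbers are k₁ = √(2mE)/ℏ = 3.040 on the left and k₂ = √(2m(E − U))/ℏ = 0.8000 on the right.
Continuity of ψ and ψ′ at the step yields the reflection amplitude r = (k₁ − k₂)/(k₁ + k₂) = 0.5833; thus R = |r|² = 0.3402, T = 0.6598.

R = 0.340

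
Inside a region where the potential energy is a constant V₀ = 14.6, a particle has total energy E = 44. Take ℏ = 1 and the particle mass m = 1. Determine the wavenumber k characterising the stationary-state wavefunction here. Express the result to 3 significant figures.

k = 7.67

With E > V₀ the solution is oscillatory, ψ ∝ e^{±ikx} with k = √(2m(E − V₀))/ℏ.
k = √(2 × 1 × 29.4) = 7.668.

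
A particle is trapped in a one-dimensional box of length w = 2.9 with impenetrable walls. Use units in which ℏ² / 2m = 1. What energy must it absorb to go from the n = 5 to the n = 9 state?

ΔE = 65.7

E_n = n²π²ℏ²/(2mw²), so ΔE = (9² − 5²) π²ℏ²/(2mw²).
ΔE = 56 × π² / (2 × 0.5 × 2.9²) = 65.72.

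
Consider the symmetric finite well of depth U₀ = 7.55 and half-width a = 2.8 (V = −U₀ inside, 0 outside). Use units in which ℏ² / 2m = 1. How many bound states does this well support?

N = 5

Define the well-strength parameter z₀ = (a/ℏ)√(2mU₀) = 2.8 × √(2·0.5·7.55) = 7.694.
A new bound state (alternating even/odd) appears each time z₀ passes a multiple of π/2, so N = ⌊2z₀/π⌋ + 1 = ⌊4.898⌋ + 1 = 5.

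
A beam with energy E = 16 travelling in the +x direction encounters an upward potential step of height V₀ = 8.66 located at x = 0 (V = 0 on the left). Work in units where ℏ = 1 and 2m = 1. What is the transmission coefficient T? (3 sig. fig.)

T = 0.963

On each side the TISE gives plane waves with k = √(2m(E − V))/ℏ: k₁ = √(2·½·16) = 4.000, k₂ = √(2·½·7.34) = 2.709.
Continuity of ψ and ψ′ at the step yields the reflection amplitude r = (k₁ − k₂)/(k₁ + k₂) = 0.1924; thus R = |r|² = 0.03701, T = 0.9630.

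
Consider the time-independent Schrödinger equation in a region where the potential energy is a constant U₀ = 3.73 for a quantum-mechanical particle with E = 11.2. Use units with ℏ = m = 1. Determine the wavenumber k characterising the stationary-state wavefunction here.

k = 3.87

With E > U₀ the solution is oscillatory, ψ ∝ e^{±ikx} with k = √(2m(E − U₀))/ℏ.
k = √(2 × 1 × 7.47) = 3.865.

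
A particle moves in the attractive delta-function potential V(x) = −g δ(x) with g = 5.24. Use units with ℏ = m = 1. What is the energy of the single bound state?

E = -13.7

For x ≠ 0 the bound state is ψ ∝ e^{−κ|x|}; integrating the TISE across the delta gives the cusp condition 2κ = 2mg/ℏ², so κ = 5.240.
Then E = −ℏ²κ²/(2m) = −mg²/(2ℏ²) = -13.73.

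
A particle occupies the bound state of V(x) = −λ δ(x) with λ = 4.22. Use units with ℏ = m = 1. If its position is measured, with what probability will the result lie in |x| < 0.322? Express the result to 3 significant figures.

The normalised bound state is ψ = √κ e^{−κ|x|} with κ = mλ/ℏ² = 4.220.
P(|x| < d) = ∫_{−d}^{d} κ e^{−2κ|x|} dx = 1 − e^{−2κd} = 1 − e^{−2.718} = 0.9340.

P = 0.934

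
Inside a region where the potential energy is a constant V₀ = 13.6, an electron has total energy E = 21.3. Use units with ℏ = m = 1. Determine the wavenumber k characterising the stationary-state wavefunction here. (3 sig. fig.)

k = 3.92

With E > V₀ the solution is oscillatory, ψ ∝ e^{±ikx} with k = √(2m(E − V₀))/ℏ.
k = √(2 × 1 × 7.7) = 3.924.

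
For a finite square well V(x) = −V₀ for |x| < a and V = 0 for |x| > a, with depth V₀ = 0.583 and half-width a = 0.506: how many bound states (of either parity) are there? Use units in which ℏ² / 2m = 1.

Define the well-strength parameter z₀ = (a/ℏ)√(2mV₀) = 0.506 × √(2·0.5·0.583) = 0.3864.
A new bound state (alternating even/odd) appears each time z₀ passes a multiple of π/2, so N = ⌊2z₀/π⌋ + 1 = ⌊0.2460⌋ + 1 = 1.

N = 1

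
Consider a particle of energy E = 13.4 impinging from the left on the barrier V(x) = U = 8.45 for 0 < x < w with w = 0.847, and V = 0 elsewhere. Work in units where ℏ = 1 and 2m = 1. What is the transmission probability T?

E > U: inside the barrier k₂ = √(2m(E − U))/ℏ = 2.225, k₂w = 1.884.
T = [1 + U² sin²(k₂w) / (4E(E − U))]⁻¹ = 1/1.243 = 0.804.

T = 0.804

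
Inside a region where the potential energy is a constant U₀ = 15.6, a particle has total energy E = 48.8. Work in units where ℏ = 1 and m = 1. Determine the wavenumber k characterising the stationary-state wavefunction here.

k = 8.15

With E > U₀ the solution is oscillatory, ψ ∝ e^{±ikx} with k = √(2m(E − U₀))/ℏ.
k = √(2 × 1 × 33.2) = 8.149.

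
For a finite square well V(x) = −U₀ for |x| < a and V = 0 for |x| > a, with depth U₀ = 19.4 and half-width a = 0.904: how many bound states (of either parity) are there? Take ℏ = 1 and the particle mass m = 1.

N = 4

Define the well-strength parameter z₀ = (a/ℏ)√(2mU₀) = 0.904 × √(2·1·19.4) = 5.631.
The even/odd transcendental equations gain one root per π/2 in z₀, giving N = 1 + ⌊2z₀/π⌋ = 1 + ⌊3.585⌋ = 4.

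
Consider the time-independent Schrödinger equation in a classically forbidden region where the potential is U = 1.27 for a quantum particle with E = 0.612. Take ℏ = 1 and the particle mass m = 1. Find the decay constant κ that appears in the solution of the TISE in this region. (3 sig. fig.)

Since E < U the TISE in this region is ψ'' = κ²ψ with κ = √(2m(U − E))/ℏ.
κ = √(2 × 1 × 0.658) = 1.147.

κ = 1.15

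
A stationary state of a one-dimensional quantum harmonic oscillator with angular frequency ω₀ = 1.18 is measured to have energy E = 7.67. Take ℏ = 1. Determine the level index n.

E_n = ℏω₀(n + ½) ⇒ n = E/(ℏω₀) − ½ = 7.67/1.18 − 0.5 = 6.000 → n = 6.

n = 6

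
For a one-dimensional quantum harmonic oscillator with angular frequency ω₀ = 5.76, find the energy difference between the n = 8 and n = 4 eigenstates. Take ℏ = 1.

ΔE = 23.0

E_n = ℏω₀(n + ½), so ΔE = (8 − 4) ℏω₀ = 4 × 5.76 = 23.04.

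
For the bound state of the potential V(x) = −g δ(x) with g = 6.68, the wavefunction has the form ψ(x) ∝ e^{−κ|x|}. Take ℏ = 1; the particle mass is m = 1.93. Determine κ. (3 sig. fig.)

κ = 12.9

Integrate −(ℏ²/2m)ψ'' − gδ(x)ψ = Eψ from −ε to +ε: the ψ'' term gives ψ'(0⁺) − ψ'(0⁻) and the δ term gives −(2mg/ℏ²)ψ(0).
With ψ ∝ e^{−κ|x|} this yields −2κ = −2mg/ℏ², so κ = mg/ℏ² = 12.89.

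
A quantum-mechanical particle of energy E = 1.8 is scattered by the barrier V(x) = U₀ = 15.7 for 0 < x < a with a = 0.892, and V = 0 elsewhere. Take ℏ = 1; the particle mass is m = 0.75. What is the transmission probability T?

Since E < U₀ the interior solution is evanescent with decay constant κ = √(2m(U₀ − E))/ℏ = 4.566.
κa = 4.073, sinh(κa) = 29.36.
The exact tunnelling result is T⁻¹ = 1 + U₀² sinh²(κa) / [4E(U₀ − E)] = 2124, so T = 0.000471.

T = 0.000471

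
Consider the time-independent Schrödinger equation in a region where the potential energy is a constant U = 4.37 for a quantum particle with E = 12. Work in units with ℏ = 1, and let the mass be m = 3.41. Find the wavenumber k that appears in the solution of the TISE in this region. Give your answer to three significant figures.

k = 7.21

With E > U the solution is oscillatory, ψ ∝ e^{±ikx} with k = √(2m(E − U))/ℏ.
k = √(2 × 3.41 × 7.63) = 7.214.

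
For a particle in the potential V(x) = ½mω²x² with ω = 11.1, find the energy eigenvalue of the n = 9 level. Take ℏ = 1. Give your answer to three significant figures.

E = 105

Using E_n = (n + ½)ℏω: E_9 = 9.5 × 11.1 = 105.5.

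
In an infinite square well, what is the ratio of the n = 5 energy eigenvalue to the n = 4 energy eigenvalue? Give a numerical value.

1.5625

E_n = n²π²ℏ²/(2mL²) so the ratio is n₂²/n₁² = 25/16 = 1.5625.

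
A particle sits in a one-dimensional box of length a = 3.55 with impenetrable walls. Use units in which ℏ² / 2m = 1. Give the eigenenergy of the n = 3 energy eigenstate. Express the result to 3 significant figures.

E = 7.05

The infinite-well eigenfunctions ψ_n = √(2/a) sin(nπx/a) vanish at both walls, giving E_n = n²π²ℏ²/(2ma²).
E_3 = 3² × π² / (2 × 0.5 × 3.55²) = 7.048.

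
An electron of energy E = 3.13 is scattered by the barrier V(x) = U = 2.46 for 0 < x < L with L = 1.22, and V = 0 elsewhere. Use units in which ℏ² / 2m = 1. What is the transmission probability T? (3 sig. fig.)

T = 0.662

E > U: inside the barrier k₂ = √(2m(E − U))/ℏ = 0.8185, k₂L = 0.9986.
T = [1 + U² sin²(k₂L) / (4E(E − U))]⁻¹ = 1/1.510 = 0.662.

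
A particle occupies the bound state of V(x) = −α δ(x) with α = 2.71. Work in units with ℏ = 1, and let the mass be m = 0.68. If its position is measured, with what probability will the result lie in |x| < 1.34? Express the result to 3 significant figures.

The normalised bound state is ψ = √κ e^{−κ|x|} with κ = mα/ℏ² = 1.843.
P(|x| < d) = ∫_{−d}^{d} κ e^{−2κ|x|} dx = 1 − e^{−2κd} = 1 − e^{−4.939} = 0.9928.

P = 0.993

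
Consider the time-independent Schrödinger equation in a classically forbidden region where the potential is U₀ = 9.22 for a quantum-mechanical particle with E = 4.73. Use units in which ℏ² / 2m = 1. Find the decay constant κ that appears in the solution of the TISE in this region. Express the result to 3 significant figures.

κ = 2.12

Since E < U₀ the TISE in this region is ψ'' = κ²ψ with κ = √(2m(U₀ − E))/ℏ.
κ = √(2 × 0.5 × 4.49) = 2.119.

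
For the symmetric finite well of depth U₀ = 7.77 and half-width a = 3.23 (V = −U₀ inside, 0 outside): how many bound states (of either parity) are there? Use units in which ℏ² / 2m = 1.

The dimensionless depth is z₀ = a√(2mU₀)/ℏ = 3.23 × √(7.770) = 9.004.
A new bound state (alternating even/odd) appears each time z₀ passes a multiple of π/2, so N = ⌊2z₀/π⌋ + 1 = ⌊5.732⌋ + 1 = 6.

N = 6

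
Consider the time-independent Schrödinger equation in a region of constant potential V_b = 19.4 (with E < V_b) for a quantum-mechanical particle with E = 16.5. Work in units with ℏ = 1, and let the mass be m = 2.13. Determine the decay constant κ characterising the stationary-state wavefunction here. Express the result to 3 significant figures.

κ = 3.51

Since E < V_b the TISE in this region is ψ'' = κ²ψ with κ = √(2m(V_b − E))/ℏ.
κ = √(2 × 2.13 × 2.9) = 3.515.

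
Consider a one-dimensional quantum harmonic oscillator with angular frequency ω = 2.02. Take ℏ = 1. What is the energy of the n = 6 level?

The oscillator eigenvalues are E_n = ℏω(n + ½), so E_6 = 2.02 × 6.5 = 13.13.

E = 13.1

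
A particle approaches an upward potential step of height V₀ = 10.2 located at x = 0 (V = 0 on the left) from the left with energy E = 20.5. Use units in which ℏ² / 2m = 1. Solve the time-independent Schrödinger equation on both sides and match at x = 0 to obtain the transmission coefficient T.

On each side the TISE gives plane waves with k = √(2m(E − V))/ℏ: k₁ = √(2·½·20.5) = 4.528, k₂ = √(2·½·10.3) = 3.209.
Continuity of ψ and ψ′ at the step yields the reflection amplitude r = (k₁ − k₂)/(k₁ + k₂) = 0.1704; thus R = |r|² = 0.02903, T = 0.9710.

T = 0.971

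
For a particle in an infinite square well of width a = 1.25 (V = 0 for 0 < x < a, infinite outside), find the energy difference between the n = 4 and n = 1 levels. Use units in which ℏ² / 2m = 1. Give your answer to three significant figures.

ΔE = 94.7

E_n = n²π²ℏ²/(2ma²), so ΔE = (4² − 1²) π²ℏ²/(2ma²).
ΔE = 15 × π² / (2 × 0.5 × 1.25²) = 94.75.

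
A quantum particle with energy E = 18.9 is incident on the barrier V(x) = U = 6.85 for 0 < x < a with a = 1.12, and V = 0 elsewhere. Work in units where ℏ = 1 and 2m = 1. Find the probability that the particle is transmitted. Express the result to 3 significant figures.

T = 0.977

Above the barrier the interior wavenumber is k₂ = √(2m(E − U))/ℏ = 3.471, giving phase k₂a = 3.888.
T = [1 + U² sin²(k₂a) / (4E(E − U))]⁻¹ = 1/1.024 = 0.977.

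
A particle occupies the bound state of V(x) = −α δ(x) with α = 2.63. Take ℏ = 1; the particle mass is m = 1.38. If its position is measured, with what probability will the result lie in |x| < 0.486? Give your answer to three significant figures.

The normalised bound state is ψ = √κ e^{−κ|x|} with κ = mα/ℏ² = 3.629.
P(|x| < d) = ∫_{−d}^{d} κ e^{−2κ|x|} dx = 1 − e^{−2κd} = 1 − e^{−3.528} = 0.9706.

P = 0.971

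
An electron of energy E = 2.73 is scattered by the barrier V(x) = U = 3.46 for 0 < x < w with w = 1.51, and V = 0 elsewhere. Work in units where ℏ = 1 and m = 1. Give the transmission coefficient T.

Since E < U the interior solution is evanescent with decay constant κ = √(2m(U − E))/ℏ = 1.208.
κw = 1.825, sinh(κw) = 3.019.
Matching ψ, ψ′ at both faces gives T = [1 + U² sinh²(κw) / (4E(U − E))]⁻¹ = 1/14.69 = 0.0681.

T = 0.0681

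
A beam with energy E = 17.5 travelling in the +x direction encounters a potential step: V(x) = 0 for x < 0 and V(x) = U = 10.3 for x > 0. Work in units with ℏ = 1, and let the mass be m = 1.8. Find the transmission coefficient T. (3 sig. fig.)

The wavenumbers are k₁ = √(2mE)/ℏ = 7.937 on the left and k₂ = √(2m(E − U))/ℏ = 5.091 on the right.
Continuity of ψ and ψ′ at the step yields the reflection amplitude r = (k₁ − k₂)/(k₁ + k₂) = 0.2185; thus R = |r|² = 0.04772, T = 0.9523.

T = 0.952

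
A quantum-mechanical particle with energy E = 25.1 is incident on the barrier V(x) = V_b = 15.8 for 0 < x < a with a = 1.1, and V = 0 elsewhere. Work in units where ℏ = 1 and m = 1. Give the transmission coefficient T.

T = 0.789

Above the barrier the interior wavenumber is k₂ = √(2m(E − V_b))/ℏ = 4.313, giving phase k₂a = 4.744.
T = [1 + V_b² sin²(k₂a) / (4E(E − V_b))]⁻¹ = 1/1.267 = 0.789.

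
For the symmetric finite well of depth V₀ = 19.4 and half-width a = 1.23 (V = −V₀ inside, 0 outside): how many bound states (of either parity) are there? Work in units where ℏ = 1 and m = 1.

The dimensionless depth is z₀ = a√(2mV₀)/ℏ = 1.23 × √(38.80) = 7.662.
A new bound state (alternating even/odd) appears each time z₀ passes a multiple of π/2, so N = ⌊2z₀/π⌋ + 1 = ⌊4.878⌋ + 1 = 5.

N = 5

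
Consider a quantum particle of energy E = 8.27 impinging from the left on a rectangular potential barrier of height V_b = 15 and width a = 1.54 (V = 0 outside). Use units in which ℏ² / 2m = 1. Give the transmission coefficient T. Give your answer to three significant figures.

T = 0.00134

Since E < V_b the interior solution is evanescent with decay constant κ = √(2m(V_b − E))/ℏ = 2.594.
κa = 3.995, sinh(κa) = 27.16.
Matching ψ, ψ′ at both faces gives T = [1 + V_b² sinh²(κa) / (4E(V_b − E))]⁻¹ = 1/746.3 = 0.00134.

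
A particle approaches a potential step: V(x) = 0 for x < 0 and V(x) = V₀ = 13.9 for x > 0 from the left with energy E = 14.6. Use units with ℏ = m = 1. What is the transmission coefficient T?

On each side the TISE gives plane waves with k = √(2m(E − V))/ℏ: k₁ = √(2·1·14.6) = 5.404, k₂ = √(2·1·0.7) = 1.183.
Continuity of ψ and ψ′ at the step yields the reflection amplitude r = (k₁ − k₂)/(k₁ + k₂) = 0.6407; thus R = |r|² = 0.4105, T = 0.5895.

T = 0.589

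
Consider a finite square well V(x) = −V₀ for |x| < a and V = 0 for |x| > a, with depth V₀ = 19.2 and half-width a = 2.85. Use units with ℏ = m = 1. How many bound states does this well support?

The dimensionless depth is z₀ = a√(2mV₀)/ℏ = 2.85 × √(38.40) = 17.66.
A new bound state (alternating even/odd) appears each time z₀ passes a multiple of π/2, so N = ⌊2z₀/π⌋ + 1 = ⌊11.24⌋ + 1 = 12.

N = 12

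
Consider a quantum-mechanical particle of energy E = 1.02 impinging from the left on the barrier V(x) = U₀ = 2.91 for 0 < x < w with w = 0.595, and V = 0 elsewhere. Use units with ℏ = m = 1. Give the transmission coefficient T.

T = 0.307

Since E < U₀ the interior solution is evanescent with decay constant κ = √(2m(U₀ − E))/ℏ = 1.944.
κw = 1.157, sinh(κw) = 1.433.
Matching ψ, ψ′ at both faces gives T = [1 + U₀² sinh²(κw) / (4E(U₀ − E))]⁻¹ = 1/3.254 = 0.307.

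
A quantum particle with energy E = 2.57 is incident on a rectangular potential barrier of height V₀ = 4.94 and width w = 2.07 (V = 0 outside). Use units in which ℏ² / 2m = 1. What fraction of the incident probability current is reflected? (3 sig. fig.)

Since E < V₀ the interior solution is evanescent with decay constant κ = √(2m(V₀ − E))/ℏ = 1.539.
κw = 3.187, sinh(κw) = 12.08.
The exact tunnelling result is T⁻¹ = 1 + V₀² sinh²(κw) / [4E(V₀ − E)] = 147.3, so T = 0.00679.
R = 1 − T = 0.993.

R = 0.993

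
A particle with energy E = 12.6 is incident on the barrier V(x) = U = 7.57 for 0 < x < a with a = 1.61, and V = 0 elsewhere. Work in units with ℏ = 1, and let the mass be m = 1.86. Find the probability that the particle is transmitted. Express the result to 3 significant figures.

T = 0.918

Above the barrier the interior wavenumber is k₂ = √(2m(E − U))/ℏ = 4.326, giving phase k₂a = 6.964.
T = [1 + U² sin²(k₂a) / (4E(E − U))]⁻¹ = 1/1.090 = 0.918.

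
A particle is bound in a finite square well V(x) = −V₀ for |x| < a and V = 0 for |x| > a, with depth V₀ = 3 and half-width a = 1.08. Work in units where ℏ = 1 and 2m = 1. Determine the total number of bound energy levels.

N = 2

Define the well-strength parameter z₀ = (a/ℏ)√(2mV₀) = 1.08 × √(2·0.5·3) = 1.871.
The even/odd transcendental equations gain one root per π/2 in z₀, giving N = 1 + ⌊2z₀/π⌋ = 1 + ⌊1.191⌋ = 2.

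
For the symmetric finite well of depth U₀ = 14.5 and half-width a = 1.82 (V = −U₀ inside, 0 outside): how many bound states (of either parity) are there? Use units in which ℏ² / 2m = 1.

Define the well-strength parameter z₀ = (a/ℏ)√(2mU₀) = 1.82 × √(2·0.5·14.5) = 6.930.
The even/odd transcendental equations gain one root per π/2 in z₀, giving N = 1 + ⌊2z₀/π⌋ = 1 + ⌊4.412⌋ = 5.

N = 5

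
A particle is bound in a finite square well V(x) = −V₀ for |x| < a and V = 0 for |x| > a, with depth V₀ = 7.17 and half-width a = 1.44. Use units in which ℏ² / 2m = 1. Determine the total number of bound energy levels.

Define the well-strength parameter z₀ = (a/ℏ)√(2mV₀) = 1.44 × √(2·0.5·7.17) = 3.856.
The even/odd transcendental equations gain one root per π/2 in z₀, giving N = 1 + ⌊2z₀/π⌋ = 1 + ⌊2.455⌋ = 3.

N = 3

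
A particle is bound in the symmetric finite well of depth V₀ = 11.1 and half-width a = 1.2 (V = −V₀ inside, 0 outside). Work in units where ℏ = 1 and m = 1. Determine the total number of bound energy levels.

The dimensionless depth is z₀ = a√(2mV₀)/ℏ = 1.2 × √(22.20) = 5.654.
A new bound state (alternating even/odd) appears each time z₀ passes a multiple of π/2, so N = ⌊2z₀/π⌋ + 1 = ⌊3.599⌋ + 1 = 4.

N = 4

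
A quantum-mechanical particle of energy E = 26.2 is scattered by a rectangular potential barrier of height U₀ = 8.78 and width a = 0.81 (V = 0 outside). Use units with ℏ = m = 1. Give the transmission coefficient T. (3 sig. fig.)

T = 0.960

E > U₀: inside the barrier k₂ = √(2m(E − U₀))/ℏ = 5.903, k₂a = 4.781.
Matching at both interfaces gives T⁻¹ = 1 + U₀² sin²(k₂a) / [4E(E − U₀)] = 1.042, hence T = 0.960.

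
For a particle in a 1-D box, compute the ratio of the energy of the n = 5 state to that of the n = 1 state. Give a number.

25

E_n = n²π²ℏ²/(2mL²) so the ratio is n₂²/n₁² = 25/1 = 25.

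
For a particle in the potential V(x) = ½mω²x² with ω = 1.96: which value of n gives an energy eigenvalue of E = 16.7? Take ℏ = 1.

n = 8

Invert E_n = (n + ½)ℏω: n = E/ℏω − ½ = 8.020, so n = 8.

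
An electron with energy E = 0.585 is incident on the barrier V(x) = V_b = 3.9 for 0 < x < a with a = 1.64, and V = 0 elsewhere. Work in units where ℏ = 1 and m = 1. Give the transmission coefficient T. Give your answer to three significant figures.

T = 0.000438

Since E < V_b the interior solution is evanescent with decay constant κ = √(2m(V_b − E))/ℏ = 2.575.
κa = 4.223, sinh(κa) = 34.10.
Matching ψ, ψ′ at both faces gives T = [1 + V_b² sinh²(κa) / (4E(V_b − E))]⁻¹ = 1/2282 = 0.000438.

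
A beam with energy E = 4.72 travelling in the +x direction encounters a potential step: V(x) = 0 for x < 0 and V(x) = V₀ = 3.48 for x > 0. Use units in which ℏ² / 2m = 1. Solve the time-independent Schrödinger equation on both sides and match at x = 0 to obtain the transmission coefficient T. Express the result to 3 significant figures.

The wavenumbers are k₁ = √(2mE)/ℏ = 2.173 on the left and k₂ = √(2m(E − V₀))/ℏ = 1.114 on the right.
Continuity of ψ and ψ′ at the step yields the reflection amplitude r = (k₁ − k₂)/(k₁ + k₂) = 0.3223; thus R = |r|² = 0.1039, T = 0.8961.

T = 0.896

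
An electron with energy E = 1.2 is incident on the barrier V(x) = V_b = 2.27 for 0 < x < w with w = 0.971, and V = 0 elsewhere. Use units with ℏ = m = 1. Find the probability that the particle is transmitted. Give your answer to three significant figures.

T = 0.208

E < V_b: inside the barrier ψ ∝ e^{±κx} with κ = √(2m(V_b − E))/ℏ = 1.463.
κw = 1.420, sinh(κw) = 1.949.
The exact tunnelling result is T⁻¹ = 1 + V_b² sinh²(κw) / [4E(V_b − E)] = 4.810, so T = 0.208.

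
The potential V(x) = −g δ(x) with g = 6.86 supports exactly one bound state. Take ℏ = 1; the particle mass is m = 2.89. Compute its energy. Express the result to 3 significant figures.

The bound state is ψ(x) = √κ e^{−κ|x|}. The derivative jump ψ'(0⁺) − ψ'(0⁻) = −(2mg/ℏ²)ψ(0) fixes κ = mg/ℏ² = 19.83.
Then E = −ℏ²κ²/(2m) = −mg²/(2ℏ²) = -68.00.

E = -68.0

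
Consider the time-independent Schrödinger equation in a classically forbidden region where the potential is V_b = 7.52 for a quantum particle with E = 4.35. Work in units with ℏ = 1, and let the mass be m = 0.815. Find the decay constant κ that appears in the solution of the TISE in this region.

Since E < V_b the TISE in this region is ψ'' = κ²ψ with κ = √(2m(V_b − E))/ℏ.
κ = √(2 × 0.815 × 3.17) = 2.273.

κ = 2.27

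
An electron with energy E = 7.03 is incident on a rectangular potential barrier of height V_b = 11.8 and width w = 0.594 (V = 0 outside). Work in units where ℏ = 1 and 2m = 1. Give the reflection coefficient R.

E < V_b: inside the barrier ψ ∝ e^{±κx} with κ = √(2m(V_b − E))/ℏ = 2.184.
κw = 1.297, sinh(κw) = 1.693.
The exact tunnelling result is T⁻¹ = 1 + V_b² sinh²(κw) / [4E(V_b − E)] = 3.976, so T = 0.252.
R = 1 − T = 0.748.

R = 0.748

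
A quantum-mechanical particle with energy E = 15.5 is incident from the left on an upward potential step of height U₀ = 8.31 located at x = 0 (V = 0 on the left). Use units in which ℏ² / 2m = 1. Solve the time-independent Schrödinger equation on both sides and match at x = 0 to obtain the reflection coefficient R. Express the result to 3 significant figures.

R = 0.0360

On each side the TISE gives plane waves with k = √(2m(E − V))/ℏ: k₁ = √(2·½·15.5) = 3.937, k₂ = √(2·½·7.19) = 2.681.
Matching ψ and ψ′ at x = 0 gives r = (k₁ − k₂)/(k₁ + k₂), so R = r² = 0.03599 and T = 1 − R = 0.9640.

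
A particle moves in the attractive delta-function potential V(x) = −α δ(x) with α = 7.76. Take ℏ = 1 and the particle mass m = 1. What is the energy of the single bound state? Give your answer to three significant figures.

E = -30.1

For x ≠ 0 the bound state is ψ ∝ e^{−κ|x|}; integrating the TISE across the delta gives the cusp condition 2κ = 2mα/ℏ², so κ = 7.760.
Then E = −ℏ²κ²/(2m) = −mα²/(2ℏ²) = -30.11.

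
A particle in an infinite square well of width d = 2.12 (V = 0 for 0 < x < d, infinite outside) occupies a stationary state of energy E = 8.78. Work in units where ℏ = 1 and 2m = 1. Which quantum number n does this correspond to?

From E_n = n²π²ℏ²/(2md²) invert to n = √(2md²E)/(πℏ).
n = (2.12/π) × √(2 × 0.5 × 8.78) = 2.000 → n = 2.

n = 2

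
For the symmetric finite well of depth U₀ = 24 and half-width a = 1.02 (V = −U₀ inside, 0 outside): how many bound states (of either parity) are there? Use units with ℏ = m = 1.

N = 5

Define the well-strength parameter z₀ = (a/ℏ)√(2mU₀) = 1.02 × √(2·1·24) = 7.067.
A new bound state (alternating even/odd) appears each time z₀ passes a multiple of π/2, so N = ⌊2z₀/π⌋ + 1 = ⌊4.499⌋ + 1 = 5.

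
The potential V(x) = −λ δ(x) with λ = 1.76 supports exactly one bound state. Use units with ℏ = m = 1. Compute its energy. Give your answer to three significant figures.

The bound state is ψ(x) = √κ e^{−κ|x|}. The derivative jump ψ'(0⁺) − ψ'(0⁻) = −(2mλ/ℏ²)ψ(0) fixes κ = mλ/ℏ² = 1.760.
Then E = −ℏ²κ²/(2m) = −mλ²/(2ℏ²) = -1.549.

E = -1.55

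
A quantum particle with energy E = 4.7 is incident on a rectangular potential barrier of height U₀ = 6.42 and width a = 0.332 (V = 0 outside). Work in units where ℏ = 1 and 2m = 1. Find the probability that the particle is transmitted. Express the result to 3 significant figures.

Since E < U₀ the interior solution is evanescent with decay constant κ = √(2m(U₀ − E))/ℏ = 1.311.
κa = 0.4354, sinh(κa) = 0.4493.
Matching ψ, ψ′ at both faces gives T = [1 + U₀² sinh²(κa) / (4E(U₀ − E))]⁻¹ = 1/1.257 = 0.795.

T = 0.795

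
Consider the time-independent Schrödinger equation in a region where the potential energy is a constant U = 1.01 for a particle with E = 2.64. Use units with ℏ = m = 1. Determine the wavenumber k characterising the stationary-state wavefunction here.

k = 1.81

With E > U the solution is oscillatory, ψ ∝ e^{±ikx} with k = √(2m(E − U))/ℏ.
k = √(2 × 1 × 1.63) = 1.806.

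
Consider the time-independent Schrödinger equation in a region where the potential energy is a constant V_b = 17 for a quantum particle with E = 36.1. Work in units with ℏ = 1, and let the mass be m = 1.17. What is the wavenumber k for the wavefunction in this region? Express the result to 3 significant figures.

k = 6.69

With E > V_b the solution is oscillatory, ψ ∝ e^{±ikx} with k = √(2m(E − V_b))/ℏ.
k = √(2 × 1.17 × 19.1) = 6.685.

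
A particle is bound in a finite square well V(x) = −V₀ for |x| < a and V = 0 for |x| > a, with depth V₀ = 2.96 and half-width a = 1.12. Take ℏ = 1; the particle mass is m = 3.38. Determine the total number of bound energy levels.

N = 4

Define the well-strength parameter z₀ = (a/ℏ)√(2mV₀) = 1.12 × √(2·3.38·2.96) = 5.010.
A new bound state (alternating even/odd) appears each time z₀ passes a multiple of π/2, so N = ⌊2z₀/π⌋ + 1 = ⌊3.189⌋ + 1 = 4.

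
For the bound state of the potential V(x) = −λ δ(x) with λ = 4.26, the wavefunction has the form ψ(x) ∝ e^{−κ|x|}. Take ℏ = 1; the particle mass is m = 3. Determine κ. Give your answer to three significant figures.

Integrating the TISE across x = 0 gives the cusp condition ψ'(0⁺) − ψ'(0⁻) = −(2mλ/ℏ²)ψ(0).
With ψ ∝ e^{−κ|x|} this yields −2κ = −2mλ/ℏ², so κ = mλ/ℏ² = 12.78.

κ = 12.8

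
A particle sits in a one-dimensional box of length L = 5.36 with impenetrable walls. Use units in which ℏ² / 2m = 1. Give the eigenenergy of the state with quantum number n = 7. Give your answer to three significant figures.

E = 16.8

Requiring ψ(0) = ψ(L) = 0 quantises k = nπ/L, hence E_n = ℏ²k²/2m = n²π²ℏ²/(2mL²).
E_7 = 7² × π² / (2 × 0.5 × 5.36²) = 16.83.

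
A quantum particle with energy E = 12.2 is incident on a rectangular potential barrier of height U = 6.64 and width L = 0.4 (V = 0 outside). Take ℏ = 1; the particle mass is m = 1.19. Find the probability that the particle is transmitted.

T = 0.862

E > U: inside the barrier k₂ = √(2m(E − U))/ℏ = 3.638, k₂L = 1.455.
T = [1 + U² sin²(k₂L) / (4E(E − U))]⁻¹ = 1/1.160 = 0.862.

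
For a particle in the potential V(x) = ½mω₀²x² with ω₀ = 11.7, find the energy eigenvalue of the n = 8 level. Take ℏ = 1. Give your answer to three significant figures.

The oscillator eigenvalues are E_n = ℏω₀(n + ½), so E_8 = 11.7 × 8.5 = 99.45.

E = 99.5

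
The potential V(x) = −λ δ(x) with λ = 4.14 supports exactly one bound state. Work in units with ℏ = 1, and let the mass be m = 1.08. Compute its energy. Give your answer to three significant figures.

For x ≠ 0 the bound state is ψ ∝ e^{−κ|x|}; integrating the TISE across the delta gives the cusp condition 2κ = 2mλ/ℏ², so κ = 4.471.
Then E = −ℏ²κ²/(2m) = −mλ²/(2ℏ²) = -9.255.

E = -9.26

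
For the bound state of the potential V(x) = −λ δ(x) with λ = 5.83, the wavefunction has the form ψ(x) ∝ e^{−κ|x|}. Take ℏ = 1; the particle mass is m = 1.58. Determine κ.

Integrating the TISE across x = 0 gives the cusp condition ψ'(0⁺) − ψ'(0⁻) = −(2mλ/ℏ²)ψ(0).
With ψ ∝ e^{−κ|x|} this yields −2κ = −2mλ/ℏ², so κ = mλ/ℏ² = 9.211.

κ = 9.21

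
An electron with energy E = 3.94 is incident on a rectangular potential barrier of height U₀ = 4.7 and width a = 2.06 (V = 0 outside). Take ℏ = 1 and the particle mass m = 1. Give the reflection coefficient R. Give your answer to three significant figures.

Since E < U₀ the interior solution is evanescent with decay constant κ = √(2m(U₀ − E))/ℏ = 1.233.
κa = 2.540, sinh(κa) = 6.299.
Matching ψ, ψ′ at both faces gives T = [1 + U₀² sinh²(κa) / (4E(U₀ − E))]⁻¹ = 1/74.17 = 0.0135.
R = 1 − T = 0.987.

R = 0.987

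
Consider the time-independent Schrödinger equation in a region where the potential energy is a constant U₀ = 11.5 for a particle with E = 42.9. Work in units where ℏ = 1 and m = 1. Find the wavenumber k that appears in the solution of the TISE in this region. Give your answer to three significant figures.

With E > U₀ the solution is oscillatory, ψ ∝ e^{±ikx} with k = √(2m(E − U₀))/ℏ.
k = √(2 × 1 × 31.4) = 7.925.

k = 7.92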